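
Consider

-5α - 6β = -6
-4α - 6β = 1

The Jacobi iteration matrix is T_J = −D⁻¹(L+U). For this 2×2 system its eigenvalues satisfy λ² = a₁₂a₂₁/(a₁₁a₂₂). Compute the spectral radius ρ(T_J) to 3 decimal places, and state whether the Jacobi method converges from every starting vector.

a₁₂a₂₁/(a₁₁a₂₂) = (-6)·(-4) / ((-5)·(-6)) = 0.800000
ρ = √|0.800000| = √0.800000 = 0.894
ρ < 1, so Jacobi converges

0.894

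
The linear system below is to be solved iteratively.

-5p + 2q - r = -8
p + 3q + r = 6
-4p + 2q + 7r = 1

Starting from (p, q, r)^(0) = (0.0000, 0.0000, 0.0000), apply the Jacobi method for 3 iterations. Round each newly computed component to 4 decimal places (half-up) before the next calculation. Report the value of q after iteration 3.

1.0476

Iteration 1:
  p = (-8 - (2)·0.0000 - (-1)·0.0000) / (-5) = 1.6000
  q = (6 - (1)·0.0000 - (1)·0.0000) / (3) = 2.0000
  r = (1 - (-4)·0.0000 - (2)·0.0000) / (7) = 0.1429
Iteration 2:
  p = (-8 - (2)·2.0000 - (-1)·0.1429) / (-5) = 2.3714
  q = (6 - (1)·1.6000 - (1)·0.1429) / (3) = 1.4190
  r = (1 - (-4)·1.6000 - (2)·2.0000) / (7) = 0.4857
Iteration 3:
  p = (-8 - (2)·1.4190 - (-1)·0.4857) / (-5) = 2.0705
  q = (6 - (1)·2.3714 - (1)·0.4857) / (3) = 1.0476
  r = (1 - (-4)·2.3714 - (2)·1.4190) / (7) = 1.0925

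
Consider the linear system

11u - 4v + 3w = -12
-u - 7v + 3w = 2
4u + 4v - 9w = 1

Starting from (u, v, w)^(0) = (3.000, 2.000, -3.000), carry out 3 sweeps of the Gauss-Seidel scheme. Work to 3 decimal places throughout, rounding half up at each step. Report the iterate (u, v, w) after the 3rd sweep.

Iteration 1:
  u = (-12 - (-4)·2.000 - (3)·-3.000) / (11) = 0.455
  v = (2 - (-1)·0.455 - (3)·-3.000) / (-7) = -1.636
  w = (1 - (4)·0.455 - (4)·-1.636) / (-9) = -0.636
Iteration 2:
  u = (-12 - (-4)·-1.636 - (3)·-0.636) / (11) = -1.512
  v = (2 - (-1)·-1.512 - (3)·-0.636) / (-7) = -0.342
  w = (1 - (4)·-1.512 - (4)·-0.342) / (-9) = -0.935
Iteration 3:
  u = (-12 - (-4)·-0.342 - (3)·-0.935) / (11) = -0.960
  v = (2 - (-1)·-0.960 - (3)·-0.935) / (-7) = -0.549
  w = (1 - (4)·-0.960 - (4)·-0.549) / (-9) = -0.782

(-0.960, -0.549, -0.782)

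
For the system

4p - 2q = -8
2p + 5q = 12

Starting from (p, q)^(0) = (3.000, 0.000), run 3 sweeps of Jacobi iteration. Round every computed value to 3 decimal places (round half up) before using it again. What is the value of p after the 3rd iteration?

-0.400

Iteration 1:
  p = (-8 - (-2)·0.000) / (4) = -2.000
  q = (12 - (2)·3.000) / (5) = 1.200
Iteration 2:
  p = (-8 - (-2)·1.200) / (4) = -1.400
  q = (12 - (2)·-2.000) / (5) = 3.200
Iteration 3:
  p = (-8 - (-2)·3.200) / (4) = -0.400
  q = (12 - (2)·-1.400) / (5) = 2.960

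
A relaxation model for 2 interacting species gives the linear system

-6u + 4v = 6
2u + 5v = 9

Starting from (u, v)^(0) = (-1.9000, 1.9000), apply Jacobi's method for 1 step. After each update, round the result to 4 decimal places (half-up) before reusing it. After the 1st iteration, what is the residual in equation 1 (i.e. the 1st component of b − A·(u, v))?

-2.6398

Iteration 1:
  u = (6 - (4)·1.9000) / (-6) = 0.2667
  v = (9 - (2)·-1.9000) / (5) = 2.5600
Residual b − A·x = (-2.6398, -4.3334)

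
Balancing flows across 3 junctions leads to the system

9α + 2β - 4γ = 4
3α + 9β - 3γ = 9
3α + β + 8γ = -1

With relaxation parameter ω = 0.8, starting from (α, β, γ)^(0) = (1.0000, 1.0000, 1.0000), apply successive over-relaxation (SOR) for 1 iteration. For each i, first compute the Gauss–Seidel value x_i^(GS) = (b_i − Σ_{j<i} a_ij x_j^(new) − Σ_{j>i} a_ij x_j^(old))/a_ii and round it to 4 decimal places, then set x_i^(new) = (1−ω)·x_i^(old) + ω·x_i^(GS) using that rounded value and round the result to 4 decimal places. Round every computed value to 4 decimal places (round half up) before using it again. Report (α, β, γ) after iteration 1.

(0.7334, 1.0711, -0.2271)

Iteration 1:
  α: GS value = (4 - (2)·1.0000 - (-4)·1.0000) / (9) = 0.6667;  α ← (1−ω)·1.0000 + ω·0.6667 = 0.7334
  β: GS value = (9 - (3)·0.7334 - (-3)·1.0000) / (9) = 1.0889;  β ← (1−ω)·1.0000 + ω·1.0889 = 1.0711
  γ: GS value = (-1 - (3)·0.7334 - (1)·1.0711) / (8) = -0.5339;  γ ← (1−ω)·1.0000 + ω·-0.5339 = -0.2271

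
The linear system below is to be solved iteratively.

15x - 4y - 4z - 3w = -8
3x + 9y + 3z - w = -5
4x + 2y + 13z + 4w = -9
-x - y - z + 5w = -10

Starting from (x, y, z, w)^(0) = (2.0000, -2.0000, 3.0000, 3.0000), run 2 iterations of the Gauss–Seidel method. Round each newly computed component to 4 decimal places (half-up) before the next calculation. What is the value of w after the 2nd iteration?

-2.1873

Iteration 1:
  x = (-8 - (-4)·-2.0000 - (-4)·3.0000 - (-3)·3.0000) / (15) = 0.3333
  y = (-5 - (3)·0.3333 - (3)·3.0000 - (-1)·3.0000) / (9) = -1.3333
  z = (-9 - (4)·0.3333 - (2)·-1.3333 - (4)·3.0000) / (13) = -1.5128
  w = (-10 - (-1)·0.3333 - (-1)·-1.3333 - (-1)·-1.5128) / (5) = -2.5026
Iteration 2:
  x = (-8 - (-4)·-1.3333 - (-4)·-1.5128 - (-3)·-2.5026) / (15) = -1.7928
  y = (-5 - (3)·-1.7928 - (3)·-1.5128 - (-1)·-2.5026) / (9) = 0.2682
  z = (-9 - (4)·-1.7928 - (2)·0.2682 - (4)·-2.5026) / (13) = 0.5881
  w = (-10 - (-1)·-1.7928 - (-1)·0.2682 - (-1)·0.5881) / (5) = -2.1873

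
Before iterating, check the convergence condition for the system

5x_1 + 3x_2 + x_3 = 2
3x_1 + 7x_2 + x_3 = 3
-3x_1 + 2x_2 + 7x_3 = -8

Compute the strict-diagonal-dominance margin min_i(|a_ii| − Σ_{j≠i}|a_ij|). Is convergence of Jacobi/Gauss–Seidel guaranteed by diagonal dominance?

row 1: |5| − (3+1) = 1
row 2: |7| − (3+1) = 3
row 3: |7| − (3+2) = 2
minimum over rows = 1 → strictly diagonally dominant (convergence guaranteed)

1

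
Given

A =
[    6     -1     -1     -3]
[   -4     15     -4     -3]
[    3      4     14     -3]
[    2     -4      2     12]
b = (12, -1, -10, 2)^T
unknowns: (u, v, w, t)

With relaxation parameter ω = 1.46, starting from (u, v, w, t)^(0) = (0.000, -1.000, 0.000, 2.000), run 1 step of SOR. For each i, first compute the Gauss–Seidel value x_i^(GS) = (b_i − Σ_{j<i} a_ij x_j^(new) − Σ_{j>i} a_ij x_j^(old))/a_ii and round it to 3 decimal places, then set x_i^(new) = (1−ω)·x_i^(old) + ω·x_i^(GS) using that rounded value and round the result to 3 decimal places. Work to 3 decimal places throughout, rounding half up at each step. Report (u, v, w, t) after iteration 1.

(4.136, 2.557, -2.778, 0.238)

Iteration 1:
  u: GS value = (12 - (-1)·-1.000 - (-1)·0.000 - (-3)·2.000) / (6) = 2.833;  u ← (1−ω)·0.000 + ω·2.833 = 4.136
  v: GS value = (-1 - (-4)·4.136 - (-4)·0.000 - (-3)·2.000) / (15) = 1.436;  v ← (1−ω)·-1.000 + ω·1.436 = 2.557
  w: GS value = (-10 - (3)·4.136 - (4)·2.557 - (-3)·2.000) / (14) = -1.903;  w ← (1−ω)·0.000 + ω·-1.903 = -2.778
  t: GS value = (2 - (2)·4.136 - (-4)·2.557 - (2)·-2.778) / (12) = 0.793;  t ← (1−ω)·2.000 + ω·0.793 = 0.238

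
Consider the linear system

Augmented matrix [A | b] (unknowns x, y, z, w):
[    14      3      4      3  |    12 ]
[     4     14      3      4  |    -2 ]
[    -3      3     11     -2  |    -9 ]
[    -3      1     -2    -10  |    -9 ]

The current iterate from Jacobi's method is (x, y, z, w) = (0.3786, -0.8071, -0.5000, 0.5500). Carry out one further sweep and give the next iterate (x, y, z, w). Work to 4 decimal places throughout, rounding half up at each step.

One sweep:
  x = (12 - (3)·-0.8071 - (4)·-0.5000 - (3)·0.5500) / (14) = 1.0551
  y = (-2 - (4)·0.3786 - (3)·-0.5000 - (4)·0.5500) / (14) = -0.3010
  z = (-9 - (-3)·0.3786 - (3)·-0.8071 - (-2)·0.5500) / (11) = -0.3948
  w = (-9 - (-3)·0.3786 - (1)·-0.8071 - (-2)·-0.5000) / (-10) = 0.8057

(1.0551, -0.3010, -0.3948, 0.8057)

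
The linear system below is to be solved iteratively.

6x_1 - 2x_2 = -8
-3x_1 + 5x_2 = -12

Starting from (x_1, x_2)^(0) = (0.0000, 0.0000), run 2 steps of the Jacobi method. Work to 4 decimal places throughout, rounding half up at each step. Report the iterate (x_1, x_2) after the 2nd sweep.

(-2.1333, -3.2000)

Iteration 1:
  x_1 = (-8 - (-2)·0.0000) / (6) = -1.3333
  x_2 = (-12 - (-3)·0.0000) / (5) = -2.4000
Iteration 2:
  x_1 = (-8 - (-2)·-2.4000) / (6) = -2.1333
  x_2 = (-12 - (-3)·-1.3333) / (5) = -3.2000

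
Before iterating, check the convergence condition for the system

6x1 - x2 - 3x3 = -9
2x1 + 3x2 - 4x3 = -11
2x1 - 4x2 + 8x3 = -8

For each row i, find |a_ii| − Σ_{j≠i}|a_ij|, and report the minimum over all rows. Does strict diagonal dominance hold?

-3

row 1: |6| − (1+3) = 2
row 2: |3| − (2+4) = -3
row 3: |8| − (2+4) = 2
minimum over rows = -3 → not strictly diagonally dominant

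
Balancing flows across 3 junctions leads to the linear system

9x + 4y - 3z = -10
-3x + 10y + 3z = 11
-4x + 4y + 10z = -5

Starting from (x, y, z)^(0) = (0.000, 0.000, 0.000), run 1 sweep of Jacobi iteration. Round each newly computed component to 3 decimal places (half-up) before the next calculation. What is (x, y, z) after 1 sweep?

Iteration 1:
  x = (-10 - (4)·0.000 - (-3)·0.000) / (9) = -1.111
  y = (11 - (-3)·0.000 - (3)·0.000) / (10) = 1.100
  z = (-5 - (-4)·0.000 - (4)·0.000) / (10) = -0.500

(-1.111, 1.100, -0.500)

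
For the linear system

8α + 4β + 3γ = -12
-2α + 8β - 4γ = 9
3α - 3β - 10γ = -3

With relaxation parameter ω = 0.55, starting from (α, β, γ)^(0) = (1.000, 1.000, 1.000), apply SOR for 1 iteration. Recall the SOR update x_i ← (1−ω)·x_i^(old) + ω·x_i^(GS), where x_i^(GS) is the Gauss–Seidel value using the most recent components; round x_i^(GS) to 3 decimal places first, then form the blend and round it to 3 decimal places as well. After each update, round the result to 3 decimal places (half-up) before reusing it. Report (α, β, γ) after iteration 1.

Iteration 1:
  α: GS value = (-12 - (4)·1.000 - (3)·1.000) / (8) = -2.375;  α ← (1−ω)·1.000 + ω·-2.375 = -0.856
  β: GS value = (9 - (-2)·-0.856 - (-4)·1.000) / (8) = 1.411;  β ← (1−ω)·1.000 + ω·1.411 = 1.226
  γ: GS value = (-3 - (3)·-0.856 - (-3)·1.226) / (-10) = -0.325;  γ ← (1−ω)·1.000 + ω·-0.325 = 0.271

(-0.856, 1.226, 0.271)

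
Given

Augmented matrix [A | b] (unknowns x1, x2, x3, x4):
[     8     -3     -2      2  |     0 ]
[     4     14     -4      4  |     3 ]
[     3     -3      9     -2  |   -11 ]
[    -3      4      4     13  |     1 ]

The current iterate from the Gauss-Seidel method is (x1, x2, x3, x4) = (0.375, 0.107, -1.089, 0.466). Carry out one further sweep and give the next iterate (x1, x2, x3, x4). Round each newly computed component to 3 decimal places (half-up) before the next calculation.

(-0.349, -0.130, -1.046, 0.358)

One sweep:
  x1 = (0 - (-3)·0.107 - (-2)·-1.089 - (2)·0.466) / (8) = -0.349
  x2 = (3 - (4)·-0.349 - (-4)·-1.089 - (4)·0.466) / (14) = -0.130
  x3 = (-11 - (3)·-0.349 - (-3)·-0.130 - (-2)·0.466) / (9) = -1.046
  x4 = (1 - (-3)·-0.349 - (4)·-0.130 - (4)·-1.046) / (13) = 0.358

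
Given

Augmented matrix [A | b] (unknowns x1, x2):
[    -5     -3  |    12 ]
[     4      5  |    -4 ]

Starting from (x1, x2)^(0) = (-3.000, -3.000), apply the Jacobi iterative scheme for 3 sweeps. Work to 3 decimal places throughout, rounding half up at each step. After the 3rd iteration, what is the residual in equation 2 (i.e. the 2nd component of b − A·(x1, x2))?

-4.608

Iteration 1:
  x1 = (12 - (-3)·-3.000) / (-5) = -0.600
  x2 = (-4 - (4)·-3.000) / (5) = 1.600
Iteration 2:
  x1 = (12 - (-3)·1.600) / (-5) = -3.360
  x2 = (-4 - (4)·-0.600) / (5) = -0.320
Iteration 3:
  x1 = (12 - (-3)·-0.320) / (-5) = -2.208
  x2 = (-4 - (4)·-3.360) / (5) = 1.888
Residual b − A·x = (6.624, -4.608)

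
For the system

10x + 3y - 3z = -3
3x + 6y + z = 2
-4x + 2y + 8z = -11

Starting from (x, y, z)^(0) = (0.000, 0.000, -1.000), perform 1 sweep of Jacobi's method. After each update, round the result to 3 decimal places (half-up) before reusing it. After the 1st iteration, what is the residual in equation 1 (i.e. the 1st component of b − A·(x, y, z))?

-2.625

Iteration 1:
  x = (-3 - (3)·0.000 - (-3)·-1.000) / (10) = -0.600
  y = (2 - (3)·0.000 - (1)·-1.000) / (6) = 0.500
  z = (-11 - (-4)·0.000 - (2)·0.000) / (8) = -1.375
Residual b − A·x = (-2.625, 2.175, -3.400)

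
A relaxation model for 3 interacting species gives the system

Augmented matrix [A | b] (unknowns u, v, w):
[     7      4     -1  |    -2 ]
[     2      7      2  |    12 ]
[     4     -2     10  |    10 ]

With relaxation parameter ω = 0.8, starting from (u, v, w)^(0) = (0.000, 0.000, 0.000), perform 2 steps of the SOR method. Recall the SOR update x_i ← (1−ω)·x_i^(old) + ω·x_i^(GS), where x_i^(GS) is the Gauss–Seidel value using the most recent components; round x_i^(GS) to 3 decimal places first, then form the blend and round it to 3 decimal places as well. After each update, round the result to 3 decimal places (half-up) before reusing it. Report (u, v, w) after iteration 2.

(-0.799, 1.587, 1.530)

Iteration 1:
  u: GS value = (-2 - (4)·0.000 - (-1)·0.000) / (7) = -0.286;  u ← (1−ω)·0.000 + ω·-0.286 = -0.229
  v: GS value = (12 - (2)·-0.229 - (2)·0.000) / (7) = 1.780;  v ← (1−ω)·0.000 + ω·1.780 = 1.424
  w: GS value = (10 - (4)·-0.229 - (-2)·1.424) / (10) = 1.376;  w ← (1−ω)·0.000 + ω·1.376 = 1.101
Iteration 2:
  u: GS value = (-2 - (4)·1.424 - (-1)·1.101) / (7) = -0.942;  u ← (1−ω)·-0.229 + ω·-0.942 = -0.799
  v: GS value = (12 - (2)·-0.799 - (2)·1.101) / (7) = 1.628;  v ← (1−ω)·1.424 + ω·1.628 = 1.587
  w: GS value = (10 - (4)·-0.799 - (-2)·1.587) / (10) = 1.637;  w ← (1−ω)·1.101 + ω·1.637 = 1.530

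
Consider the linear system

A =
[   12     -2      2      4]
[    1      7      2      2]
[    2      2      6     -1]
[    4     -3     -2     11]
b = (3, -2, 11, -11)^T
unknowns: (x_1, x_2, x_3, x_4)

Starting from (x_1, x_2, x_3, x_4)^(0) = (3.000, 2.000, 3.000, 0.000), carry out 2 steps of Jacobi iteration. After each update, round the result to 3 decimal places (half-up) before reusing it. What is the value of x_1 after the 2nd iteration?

0.294

Iteration 1:
  x_1 = (3 - (-2)·2.000 - (2)·3.000 - (4)·0.000) / (12) = 0.083
  x_2 = (-2 - (1)·3.000 - (2)·3.000 - (2)·0.000) / (7) = -1.571
  x_3 = (11 - (2)·3.000 - (2)·2.000 - (-1)·0.000) / (6) = 0.167
  x_4 = (-11 - (4)·3.000 - (-3)·2.000 - (-2)·3.000) / (11) = -1.000
Iteration 2:
  x_1 = (3 - (-2)·-1.571 - (2)·0.167 - (4)·-1.000) / (12) = 0.294
  x_2 = (-2 - (1)·0.083 - (2)·0.167 - (2)·-1.000) / (7) = -0.060
  x_3 = (11 - (2)·0.083 - (2)·-1.571 - (-1)·-1.000) / (6) = 2.163
  x_4 = (-11 - (4)·0.083 - (-3)·-1.571 - (-2)·0.167) / (11) = -1.428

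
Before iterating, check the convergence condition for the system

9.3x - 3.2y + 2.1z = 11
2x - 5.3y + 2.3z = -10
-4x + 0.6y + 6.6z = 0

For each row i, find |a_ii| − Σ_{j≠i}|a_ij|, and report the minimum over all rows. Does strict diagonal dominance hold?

row 1: |9.3| − (3.2+2.1) = 4
row 2: |-5.3| − (2+2.3) = 1
row 3: |6.6| − (4+0.6) = 2
minimum over rows = 1 → strictly diagonally dominant (convergence guaranteed)

1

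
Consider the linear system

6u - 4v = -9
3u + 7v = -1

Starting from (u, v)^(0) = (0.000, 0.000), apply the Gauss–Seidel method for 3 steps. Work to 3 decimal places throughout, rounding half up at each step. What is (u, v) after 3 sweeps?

(-1.262, 0.398)

Iteration 1:
  u = (-9 - (-4)·0.000) / (6) = -1.500
  v = (-1 - (3)·-1.500) / (7) = 0.500
Iteration 2:
  u = (-9 - (-4)·0.500) / (6) = -1.167
  v = (-1 - (3)·-1.167) / (7) = 0.357
Iteration 3:
  u = (-9 - (-4)·0.357) / (6) = -1.262
  v = (-1 - (3)·-1.262) / (7) = 0.398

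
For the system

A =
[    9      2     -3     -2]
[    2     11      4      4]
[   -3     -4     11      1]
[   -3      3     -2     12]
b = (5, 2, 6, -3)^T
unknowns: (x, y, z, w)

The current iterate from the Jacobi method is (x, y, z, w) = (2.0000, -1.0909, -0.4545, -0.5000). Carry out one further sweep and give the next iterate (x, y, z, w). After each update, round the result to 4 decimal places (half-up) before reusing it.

(0.5354, 0.1653, 0.7397, 0.4470)

One sweep:
  x = (5 - (2)·-1.0909 - (-3)·-0.4545 - (-2)·-0.5000) / (9) = 0.5354
  y = (2 - (2)·2.0000 - (4)·-0.4545 - (4)·-0.5000) / (11) = 0.1653
  z = (6 - (-3)·2.0000 - (-4)·-1.0909 - (1)·-0.5000) / (11) = 0.7397
  w = (-3 - (-3)·2.0000 - (3)·-1.0909 - (-2)·-0.4545) / (12) = 0.4470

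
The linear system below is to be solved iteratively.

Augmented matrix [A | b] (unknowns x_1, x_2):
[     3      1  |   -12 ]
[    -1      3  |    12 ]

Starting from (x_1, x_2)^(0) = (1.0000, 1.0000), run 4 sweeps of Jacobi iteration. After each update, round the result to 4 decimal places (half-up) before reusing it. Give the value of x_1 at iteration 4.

Iteration 1:
  x_1 = (-12 - (1)·1.0000) / (3) = -4.3333
  x_2 = (12 - (-1)·1.0000) / (3) = 4.3333
Iteration 2:
  x_1 = (-12 - (1)·4.3333) / (3) = -5.4444
  x_2 = (12 - (-1)·-4.3333) / (3) = 2.5556
Iteration 3:
  x_1 = (-12 - (1)·2.5556) / (3) = -4.8519
  x_2 = (12 - (-1)·-5.4444) / (3) = 2.1852
Iteration 4:
  x_1 = (-12 - (1)·2.1852) / (3) = -4.7284
  x_2 = (12 - (-1)·-4.8519) / (3) = 2.3827

-4.7284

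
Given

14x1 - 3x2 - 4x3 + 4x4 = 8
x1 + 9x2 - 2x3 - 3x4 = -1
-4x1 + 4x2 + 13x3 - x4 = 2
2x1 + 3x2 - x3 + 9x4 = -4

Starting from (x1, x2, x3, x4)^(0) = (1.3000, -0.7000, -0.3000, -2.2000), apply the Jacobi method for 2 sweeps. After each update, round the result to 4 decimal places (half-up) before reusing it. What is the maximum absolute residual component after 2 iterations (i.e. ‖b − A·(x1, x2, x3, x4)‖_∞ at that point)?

4.0593

Iteration 1:
  x1 = (8 - (-3)·-0.7000 - (-4)·-0.3000 - (4)·-2.2000) / (14) = 0.9643
  x2 = (-1 - (1)·1.3000 - (-2)·-0.3000 - (-3)·-2.2000) / (9) = -1.0556
  x3 = (2 - (-4)·1.3000 - (4)·-0.7000 - (-1)·-2.2000) / (13) = 0.6000
  x4 = (-4 - (2)·1.3000 - (3)·-0.7000 - (-1)·-0.3000) / (9) = -0.5333
Iteration 2:
  x1 = (8 - (-3)·-1.0556 - (-4)·0.6000 - (4)·-0.5333) / (14) = 0.6690
  x2 = (-1 - (1)·0.9643 - (-2)·0.6000 - (-3)·-0.5333) / (9) = -0.2627
  x3 = (2 - (-4)·0.9643 - (4)·-1.0556 - (-1)·-0.5333) / (13) = 0.7343
  x4 = (-4 - (2)·0.9643 - (3)·-1.0556 - (-1)·0.6000) / (9) = -0.2402
Residual b − A·x = (1.7439, 1.4433, -4.0593, -1.6538); ∞-norm = 4.0593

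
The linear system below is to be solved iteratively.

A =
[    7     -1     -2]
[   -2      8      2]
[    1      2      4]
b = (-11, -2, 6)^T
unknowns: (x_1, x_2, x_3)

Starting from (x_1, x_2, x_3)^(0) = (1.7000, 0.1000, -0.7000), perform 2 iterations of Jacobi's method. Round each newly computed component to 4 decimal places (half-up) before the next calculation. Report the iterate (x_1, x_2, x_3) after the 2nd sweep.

Iteration 1:
  x_1 = (-11 - (-1)·0.1000 - (-2)·-0.7000) / (7) = -1.7571
  x_2 = (-2 - (-2)·1.7000 - (2)·-0.7000) / (8) = 0.3500
  x_3 = (6 - (1)·1.7000 - (2)·0.1000) / (4) = 1.0250
Iteration 2:
  x_1 = (-11 - (-1)·0.3500 - (-2)·1.0250) / (7) = -1.2286
  x_2 = (-2 - (-2)·-1.7571 - (2)·1.0250) / (8) = -0.9455
  x_3 = (6 - (1)·-1.7571 - (2)·0.3500) / (4) = 1.7643

(-1.2286, -0.9455, 1.7643)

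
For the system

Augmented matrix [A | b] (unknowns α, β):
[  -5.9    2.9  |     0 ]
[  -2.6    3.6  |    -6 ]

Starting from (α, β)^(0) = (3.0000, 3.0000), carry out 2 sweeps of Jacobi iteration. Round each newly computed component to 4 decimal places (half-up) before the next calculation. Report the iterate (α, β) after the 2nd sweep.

Iteration 1:
  α = (0 - (2.9)·3.0000) / (-5.9) = 1.4746
  β = (-6 - (-2.6)·3.0000) / (3.6) = 0.5000
Iteration 2:
  α = (0 - (2.9)·0.5000) / (-5.9) = 0.2458
  β = (-6 - (-2.6)·1.4746) / (3.6) = -0.6017

(0.2458, -0.6017)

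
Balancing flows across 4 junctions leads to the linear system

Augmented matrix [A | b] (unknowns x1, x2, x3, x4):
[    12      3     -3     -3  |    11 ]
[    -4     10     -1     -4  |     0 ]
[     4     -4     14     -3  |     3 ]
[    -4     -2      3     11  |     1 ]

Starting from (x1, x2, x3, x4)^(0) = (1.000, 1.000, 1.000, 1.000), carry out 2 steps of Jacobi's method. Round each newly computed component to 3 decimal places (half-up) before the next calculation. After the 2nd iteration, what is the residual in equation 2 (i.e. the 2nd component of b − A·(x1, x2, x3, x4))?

Iteration 1:
  x1 = (11 - (3)·1.000 - (-3)·1.000 - (-3)·1.000) / (12) = 1.167
  x2 = (0 - (-4)·1.000 - (-1)·1.000 - (-4)·1.000) / (10) = 0.900
  x3 = (3 - (4)·1.000 - (-4)·1.000 - (-3)·1.000) / (14) = 0.429
  x4 = (1 - (-4)·1.000 - (-2)·1.000 - (3)·1.000) / (11) = 0.364
Iteration 2:
  x1 = (11 - (3)·0.900 - (-3)·0.429 - (-3)·0.364) / (12) = 0.890
  x2 = (0 - (-4)·1.167 - (-1)·0.429 - (-4)·0.364) / (10) = 0.655
  x3 = (3 - (4)·1.167 - (-4)·0.900 - (-3)·0.364) / (14) = 0.216
  x4 = (1 - (-4)·1.167 - (-2)·0.900 - (3)·0.429) / (11) = 0.562
Residual b − A·x = (0.689, -0.526, 0.722, -0.960)

-0.526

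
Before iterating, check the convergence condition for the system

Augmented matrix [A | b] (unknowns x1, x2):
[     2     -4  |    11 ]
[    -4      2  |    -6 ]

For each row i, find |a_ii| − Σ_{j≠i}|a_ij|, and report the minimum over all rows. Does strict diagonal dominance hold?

row 1: |2| − (4) = -2
row 2: |2| − (4) = -2
minimum over rows = -2 → not strictly diagonally dominant

-2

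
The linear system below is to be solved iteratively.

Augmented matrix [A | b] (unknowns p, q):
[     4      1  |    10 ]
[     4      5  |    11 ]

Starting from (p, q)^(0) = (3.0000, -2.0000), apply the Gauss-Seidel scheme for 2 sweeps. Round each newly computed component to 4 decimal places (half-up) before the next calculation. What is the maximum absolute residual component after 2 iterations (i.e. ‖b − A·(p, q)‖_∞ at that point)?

0.3600

Iteration 1:
  p = (10 - (1)·-2.0000) / (4) = 3.0000
  q = (11 - (4)·3.0000) / (5) = -0.2000
Iteration 2:
  p = (10 - (1)·-0.2000) / (4) = 2.5500
  q = (11 - (4)·2.5500) / (5) = 0.1600
Residual b − A·x = (-0.3600, 0.0000); ∞-norm = 0.3600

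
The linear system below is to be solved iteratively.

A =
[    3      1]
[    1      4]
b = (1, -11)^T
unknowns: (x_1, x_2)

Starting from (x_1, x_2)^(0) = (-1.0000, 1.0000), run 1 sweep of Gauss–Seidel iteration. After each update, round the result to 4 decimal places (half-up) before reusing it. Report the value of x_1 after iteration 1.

Iteration 1:
  x_1 = (1 - (1)·1.0000) / (3) = 0.0000
  x_2 = (-11 - (1)·0.0000) / (4) = -2.7500

0.0000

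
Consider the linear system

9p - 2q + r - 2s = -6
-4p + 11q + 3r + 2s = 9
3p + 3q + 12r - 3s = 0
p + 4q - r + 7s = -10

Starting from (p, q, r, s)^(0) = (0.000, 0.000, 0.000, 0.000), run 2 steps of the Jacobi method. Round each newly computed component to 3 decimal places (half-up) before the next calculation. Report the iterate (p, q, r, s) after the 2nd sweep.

Iteration 1:
  p = (-6 - (-2)·0.000 - (1)·0.000 - (-2)·0.000) / (9) = -0.667
  q = (9 - (-4)·0.000 - (3)·0.000 - (2)·0.000) / (11) = 0.818
  r = (0 - (3)·0.000 - (3)·0.000 - (-3)·0.000) / (12) = 0.000
  s = (-10 - (1)·0.000 - (4)·0.000 - (-1)·0.000) / (7) = -1.429
Iteration 2:
  p = (-6 - (-2)·0.818 - (1)·0.000 - (-2)·-1.429) / (9) = -0.802
  q = (9 - (-4)·-0.667 - (3)·0.000 - (2)·-1.429) / (11) = 0.835
  r = (0 - (3)·-0.667 - (3)·0.818 - (-3)·-1.429) / (12) = -0.395
  s = (-10 - (1)·-0.667 - (4)·0.818 - (-1)·0.000) / (7) = -1.801

(-0.802, 0.835, -0.395, -1.801)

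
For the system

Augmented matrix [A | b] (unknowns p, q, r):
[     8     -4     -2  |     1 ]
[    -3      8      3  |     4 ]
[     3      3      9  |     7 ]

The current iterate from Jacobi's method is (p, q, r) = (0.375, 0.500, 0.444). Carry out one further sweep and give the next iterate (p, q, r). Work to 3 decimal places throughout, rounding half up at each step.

(0.486, 0.474, 0.486)

One sweep:
  p = (1 - (-4)·0.500 - (-2)·0.444) / (8) = 0.486
  q = (4 - (-3)·0.375 - (3)·0.444) / (8) = 0.474
  r = (7 - (3)·0.375 - (3)·0.500) / (9) = 0.486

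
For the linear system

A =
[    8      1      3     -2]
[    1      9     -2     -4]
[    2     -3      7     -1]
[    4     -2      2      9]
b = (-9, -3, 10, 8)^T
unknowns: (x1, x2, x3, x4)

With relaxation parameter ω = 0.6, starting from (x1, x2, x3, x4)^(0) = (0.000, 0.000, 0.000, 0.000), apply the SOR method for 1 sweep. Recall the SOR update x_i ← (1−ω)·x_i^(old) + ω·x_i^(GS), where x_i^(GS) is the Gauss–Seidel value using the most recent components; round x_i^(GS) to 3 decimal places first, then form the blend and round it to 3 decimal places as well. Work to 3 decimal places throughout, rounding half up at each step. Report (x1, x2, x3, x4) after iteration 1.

Iteration 1:
  x1: GS value = (-9 - (1)·0.000 - (3)·0.000 - (-2)·0.000) / (8) = -1.125;  x1 ← (1−ω)·0.000 + ω·-1.125 = -0.675
  x2: GS value = (-3 - (1)·-0.675 - (-2)·0.000 - (-4)·0.000) / (9) = -0.258;  x2 ← (1−ω)·0.000 + ω·-0.258 = -0.155
  x3: GS value = (10 - (2)·-0.675 - (-3)·-0.155 - (-1)·0.000) / (7) = 1.555;  x3 ← (1−ω)·0.000 + ω·1.555 = 0.933
  x4: GS value = (8 - (4)·-0.675 - (-2)·-0.155 - (2)·0.933) / (9) = 0.947;  x4 ← (1−ω)·0.000 + ω·0.947 = 0.568

(-0.675, -0.155, 0.933, 0.568)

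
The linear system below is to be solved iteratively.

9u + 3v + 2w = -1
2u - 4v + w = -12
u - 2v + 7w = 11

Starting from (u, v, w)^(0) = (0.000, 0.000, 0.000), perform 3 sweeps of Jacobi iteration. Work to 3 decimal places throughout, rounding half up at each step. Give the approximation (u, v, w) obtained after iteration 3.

Iteration 1:
  u = (-1 - (3)·0.000 - (2)·0.000) / (9) = -0.111
  v = (-12 - (2)·0.000 - (1)·0.000) / (-4) = 3.000
  w = (11 - (1)·0.000 - (-2)·0.000) / (7) = 1.571
Iteration 2:
  u = (-1 - (3)·3.000 - (2)·1.571) / (9) = -1.460
  v = (-12 - (2)·-0.111 - (1)·1.571) / (-4) = 3.337
  w = (11 - (1)·-0.111 - (-2)·3.000) / (7) = 2.444
Iteration 3:
  u = (-1 - (3)·3.337 - (2)·2.444) / (9) = -1.767
  v = (-12 - (2)·-1.460 - (1)·2.444) / (-4) = 2.881
  w = (11 - (1)·-1.460 - (-2)·3.337) / (7) = 2.733

(-1.767, 2.881, 2.733)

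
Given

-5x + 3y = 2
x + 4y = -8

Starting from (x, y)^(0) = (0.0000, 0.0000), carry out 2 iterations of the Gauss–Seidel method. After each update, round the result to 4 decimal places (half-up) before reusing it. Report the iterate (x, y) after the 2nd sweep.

Iteration 1:
  x = (2 - (3)·0.0000) / (-5) = -0.4000
  y = (-8 - (1)·-0.4000) / (4) = -1.9000
Iteration 2:
  x = (2 - (3)·-1.9000) / (-5) = -1.5400
  y = (-8 - (1)·-1.5400) / (4) = -1.6150

(-1.5400, -1.6150)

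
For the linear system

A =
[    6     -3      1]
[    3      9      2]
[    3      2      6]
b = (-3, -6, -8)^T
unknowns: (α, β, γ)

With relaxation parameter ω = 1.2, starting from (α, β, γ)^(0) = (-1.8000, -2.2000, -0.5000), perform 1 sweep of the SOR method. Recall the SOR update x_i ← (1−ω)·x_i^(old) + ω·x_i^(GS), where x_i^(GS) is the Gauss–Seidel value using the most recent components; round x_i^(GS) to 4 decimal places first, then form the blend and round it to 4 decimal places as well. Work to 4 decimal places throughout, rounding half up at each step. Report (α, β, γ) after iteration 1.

(-1.4600, 0.3573, -0.7669)

Iteration 1:
  α: GS value = (-3 - (-3)·-2.2000 - (1)·-0.5000) / (6) = -1.5167;  α ← (1−ω)·-1.8000 + ω·-1.5167 = -1.4600
  β: GS value = (-6 - (3)·-1.4600 - (2)·-0.5000) / (9) = -0.0689;  β ← (1−ω)·-2.2000 + ω·-0.0689 = 0.3573
  γ: GS value = (-8 - (3)·-1.4600 - (2)·0.3573) / (6) = -0.7224;  γ ← (1−ω)·-0.5000 + ω·-0.7224 = -0.7669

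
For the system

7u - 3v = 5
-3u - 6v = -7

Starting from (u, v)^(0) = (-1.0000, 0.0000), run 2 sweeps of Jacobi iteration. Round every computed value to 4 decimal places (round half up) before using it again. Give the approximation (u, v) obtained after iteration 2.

(1.4286, 0.8095)

Iteration 1:
  u = (5 - (-3)·0.0000) / (7) = 0.7143
  v = (-7 - (-3)·-1.0000) / (-6) = 1.6667
Iteration 2:
  u = (5 - (-3)·1.6667) / (7) = 1.4286
  v = (-7 - (-3)·0.7143) / (-6) = 0.8095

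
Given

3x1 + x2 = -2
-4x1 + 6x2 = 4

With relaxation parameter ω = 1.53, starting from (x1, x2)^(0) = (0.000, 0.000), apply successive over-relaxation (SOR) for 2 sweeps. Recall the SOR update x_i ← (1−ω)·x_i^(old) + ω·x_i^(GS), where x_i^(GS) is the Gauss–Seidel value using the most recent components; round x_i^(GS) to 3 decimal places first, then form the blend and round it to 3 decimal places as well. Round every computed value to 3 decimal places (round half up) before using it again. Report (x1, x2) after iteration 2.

Iteration 1:
  x1: GS value = (-2 - (1)·0.000) / (3) = -0.667;  x1 ← (1−ω)·0.000 + ω·-0.667 = -1.021
  x2: GS value = (4 - (-4)·-1.021) / (6) = -0.014;  x2 ← (1−ω)·0.000 + ω·-0.014 = -0.021
Iteration 2:
  x1: GS value = (-2 - (1)·-0.021) / (3) = -0.660;  x1 ← (1−ω)·-1.021 + ω·-0.660 = -0.469
  x2: GS value = (4 - (-4)·-0.469) / (6) = 0.354;  x2 ← (1−ω)·-0.021 + ω·0.354 = 0.553

(-0.469, 0.553)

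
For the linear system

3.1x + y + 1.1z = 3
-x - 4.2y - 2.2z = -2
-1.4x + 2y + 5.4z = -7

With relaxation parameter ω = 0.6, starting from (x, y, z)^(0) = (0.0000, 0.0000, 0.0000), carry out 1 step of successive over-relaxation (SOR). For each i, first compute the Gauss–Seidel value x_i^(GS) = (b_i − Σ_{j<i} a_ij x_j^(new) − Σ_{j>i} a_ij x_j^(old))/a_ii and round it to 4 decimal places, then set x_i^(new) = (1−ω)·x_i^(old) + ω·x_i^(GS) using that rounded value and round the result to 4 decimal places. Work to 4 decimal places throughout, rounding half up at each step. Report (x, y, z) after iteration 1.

Iteration 1:
  x: GS value = (3 - (1)·0.0000 - (1.1)·0.0000) / (3.1) = 0.9677;  x ← (1−ω)·0.0000 + ω·0.9677 = 0.5806
  y: GS value = (-2 - (-1)·0.5806 - (-2.2)·0.0000) / (-4.2) = 0.3380;  y ← (1−ω)·0.0000 + ω·0.3380 = 0.2028
  z: GS value = (-7 - (-1.4)·0.5806 - (2)·0.2028) / (5.4) = -1.2209;  z ← (1−ω)·0.0000 + ω·-1.2209 = -0.7325

(0.5806, 0.2028, -0.7325)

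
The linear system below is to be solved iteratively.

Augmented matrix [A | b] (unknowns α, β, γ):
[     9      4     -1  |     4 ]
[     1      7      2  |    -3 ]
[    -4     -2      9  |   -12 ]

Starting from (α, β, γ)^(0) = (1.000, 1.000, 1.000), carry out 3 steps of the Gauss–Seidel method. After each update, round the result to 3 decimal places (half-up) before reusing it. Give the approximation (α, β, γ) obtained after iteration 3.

(0.369, -0.171, -1.207)

Iteration 1:
  α = (4 - (4)·1.000 - (-1)·1.000) / (9) = 0.111
  β = (-3 - (1)·0.111 - (2)·1.000) / (7) = -0.730
  γ = (-12 - (-4)·0.111 - (-2)·-0.730) / (9) = -1.446
Iteration 2:
  α = (4 - (4)·-0.730 - (-1)·-1.446) / (9) = 0.608
  β = (-3 - (1)·0.608 - (2)·-1.446) / (7) = -0.102
  γ = (-12 - (-4)·0.608 - (-2)·-0.102) / (9) = -1.086
Iteration 3:
  α = (4 - (4)·-0.102 - (-1)·-1.086) / (9) = 0.369
  β = (-3 - (1)·0.369 - (2)·-1.086) / (7) = -0.171
  γ = (-12 - (-4)·0.369 - (-2)·-0.171) / (9) = -1.207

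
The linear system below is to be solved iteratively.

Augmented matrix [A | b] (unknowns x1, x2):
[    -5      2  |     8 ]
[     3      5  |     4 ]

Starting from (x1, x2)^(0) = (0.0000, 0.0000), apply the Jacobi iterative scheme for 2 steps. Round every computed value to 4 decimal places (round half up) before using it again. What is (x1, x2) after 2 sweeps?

Iteration 1:
  x1 = (8 - (2)·0.0000) / (-5) = -1.6000
  x2 = (4 - (3)·0.0000) / (5) = 0.8000
Iteration 2:
  x1 = (8 - (2)·0.8000) / (-5) = -1.2800
  x2 = (4 - (3)·-1.6000) / (5) = 1.7600

(-1.2800, 1.7600)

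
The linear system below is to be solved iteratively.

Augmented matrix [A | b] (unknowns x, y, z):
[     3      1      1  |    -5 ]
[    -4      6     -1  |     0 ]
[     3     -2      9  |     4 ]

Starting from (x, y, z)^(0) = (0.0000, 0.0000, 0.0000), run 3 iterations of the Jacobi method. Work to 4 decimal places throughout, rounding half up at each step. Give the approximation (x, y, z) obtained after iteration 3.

Iteration 1:
  x = (-5 - (1)·0.0000 - (1)·0.0000) / (3) = -1.6667
  y = (0 - (-4)·0.0000 - (-1)·0.0000) / (6) = 0.0000
  z = (4 - (3)·0.0000 - (-2)·0.0000) / (9) = 0.4444
Iteration 2:
  x = (-5 - (1)·0.0000 - (1)·0.4444) / (3) = -1.8148
  y = (0 - (-4)·-1.6667 - (-1)·0.4444) / (6) = -1.0371
  z = (4 - (3)·-1.6667 - (-2)·0.0000) / (9) = 1.0000
Iteration 3:
  x = (-5 - (1)·-1.0371 - (1)·1.0000) / (3) = -1.6543
  y = (0 - (-4)·-1.8148 - (-1)·1.0000) / (6) = -1.0432
  z = (4 - (3)·-1.8148 - (-2)·-1.0371) / (9) = 0.8189

(-1.6543, -1.0432, 0.8189)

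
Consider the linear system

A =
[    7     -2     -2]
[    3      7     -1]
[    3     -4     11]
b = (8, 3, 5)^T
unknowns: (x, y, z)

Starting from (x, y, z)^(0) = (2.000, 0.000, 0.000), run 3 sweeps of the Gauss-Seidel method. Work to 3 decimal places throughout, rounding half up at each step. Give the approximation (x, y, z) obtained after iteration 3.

Iteration 1:
  x = (8 - (-2)·0.000 - (-2)·0.000) / (7) = 1.143
  y = (3 - (3)·1.143 - (-1)·0.000) / (7) = -0.061
  z = (5 - (3)·1.143 - (-4)·-0.061) / (11) = 0.121
Iteration 2:
  x = (8 - (-2)·-0.061 - (-2)·0.121) / (7) = 1.160
  y = (3 - (3)·1.160 - (-1)·0.121) / (7) = -0.051
  z = (5 - (3)·1.160 - (-4)·-0.051) / (11) = 0.120
Iteration 3:
  x = (8 - (-2)·-0.051 - (-2)·0.120) / (7) = 1.163
  y = (3 - (3)·1.163 - (-1)·0.120) / (7) = -0.053
  z = (5 - (3)·1.163 - (-4)·-0.053) / (11) = 0.118

(1.163, -0.053, 0.118)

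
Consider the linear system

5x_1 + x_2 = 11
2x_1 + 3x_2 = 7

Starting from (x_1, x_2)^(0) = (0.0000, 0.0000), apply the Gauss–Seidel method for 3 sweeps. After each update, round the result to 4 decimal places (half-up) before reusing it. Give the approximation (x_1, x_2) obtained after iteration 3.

Iteration 1:
  x_1 = (11 - (1)·0.0000) / (5) = 2.2000
  x_2 = (7 - (2)·2.2000) / (3) = 0.8667
Iteration 2:
  x_1 = (11 - (1)·0.8667) / (5) = 2.0267
  x_2 = (7 - (2)·2.0267) / (3) = 0.9822
Iteration 3:
  x_1 = (11 - (1)·0.9822) / (5) = 2.0036
  x_2 = (7 - (2)·2.0036) / (3) = 0.9976

(2.0036, 0.9976)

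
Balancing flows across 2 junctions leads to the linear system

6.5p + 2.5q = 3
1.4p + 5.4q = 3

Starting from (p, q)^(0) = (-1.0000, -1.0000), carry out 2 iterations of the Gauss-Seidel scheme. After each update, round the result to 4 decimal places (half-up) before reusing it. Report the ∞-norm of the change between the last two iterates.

Iteration 1:
  p = (3 - (2.5)·-1.0000) / (6.5) = 0.8462
  q = (3 - (1.4)·0.8462) / (5.4) = 0.3362
Iteration 2:
  p = (3 - (2.5)·0.3362) / (6.5) = 0.3322
  q = (3 - (1.4)·0.3322) / (5.4) = 0.4694
Change: (-0.5140, 0.1332) → max |·| = 0.5140

0.5140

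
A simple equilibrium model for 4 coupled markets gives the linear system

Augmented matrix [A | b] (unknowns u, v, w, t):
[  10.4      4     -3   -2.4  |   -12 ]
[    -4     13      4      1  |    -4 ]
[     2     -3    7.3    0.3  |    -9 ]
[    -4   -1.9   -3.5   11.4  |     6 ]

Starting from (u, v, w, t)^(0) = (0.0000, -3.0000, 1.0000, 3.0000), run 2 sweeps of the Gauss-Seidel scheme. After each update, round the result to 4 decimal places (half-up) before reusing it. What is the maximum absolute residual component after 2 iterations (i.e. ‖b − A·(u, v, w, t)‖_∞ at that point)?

3.1686

Iteration 1:
  u = (-12 - (4)·-3.0000 - (-3)·1.0000 - (-2.4)·3.0000) / (10.4) = 0.9808
  v = (-4 - (-4)·0.9808 - (4)·1.0000 - (1)·3.0000) / (13) = -0.5444
  w = (-9 - (2)·0.9808 - (-3)·-0.5444 - (0.3)·3.0000) / (7.3) = -1.8486
  t = (6 - (-4)·0.9808 - (-1.9)·-0.5444 - (-3.5)·-1.8486) / (11.4) = 0.2122
Iteration 2:
  u = (-12 - (4)·-0.5444 - (-3)·-1.8486 - (-2.4)·0.2122) / (10.4) = -1.4287
  v = (-4 - (-4)·-1.4287 - (4)·-1.8486 - (1)·0.2122) / (13) = -0.1948
  w = (-9 - (2)·-1.4287 - (-3)·-0.1948 - (0.3)·0.2122) / (7.3) = -0.9302
  t = (6 - (-4)·-1.4287 - (-1.9)·-0.1948 - (-3.5)·-0.9302) / (11.4) = -0.2930
Residual b − A·x = (0.1439, -3.1686, 0.1514, -0.0004); ∞-norm = 3.1686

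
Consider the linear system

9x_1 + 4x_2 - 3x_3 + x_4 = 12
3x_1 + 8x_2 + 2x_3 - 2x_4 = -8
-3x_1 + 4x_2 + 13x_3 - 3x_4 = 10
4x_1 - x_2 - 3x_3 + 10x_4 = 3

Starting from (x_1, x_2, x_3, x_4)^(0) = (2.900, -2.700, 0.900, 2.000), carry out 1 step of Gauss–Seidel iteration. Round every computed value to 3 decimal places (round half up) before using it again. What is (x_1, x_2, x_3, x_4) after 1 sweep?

(2.611, -1.704, 2.358, -0.207)

Iteration 1:
  x_1 = (12 - (4)·-2.700 - (-3)·0.900 - (1)·2.000) / (9) = 2.611
  x_2 = (-8 - (3)·2.611 - (2)·0.900 - (-2)·2.000) / (8) = -1.704
  x_3 = (10 - (-3)·2.611 - (4)·-1.704 - (-3)·2.000) / (13) = 2.358
  x_4 = (3 - (4)·2.611 - (-1)·-1.704 - (-3)·2.358) / (10) = -0.207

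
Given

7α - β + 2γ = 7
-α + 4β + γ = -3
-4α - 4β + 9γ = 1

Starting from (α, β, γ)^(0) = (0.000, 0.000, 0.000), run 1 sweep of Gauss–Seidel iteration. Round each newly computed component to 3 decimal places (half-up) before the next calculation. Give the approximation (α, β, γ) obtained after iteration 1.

(1.000, -0.500, 0.333)

Iteration 1:
  α = (7 - (-1)·0.000 - (2)·0.000) / (7) = 1.000
  β = (-3 - (-1)·1.000 - (1)·0.000) / (4) = -0.500
  γ = (1 - (-4)·1.000 - (-4)·-0.500) / (9) = 0.333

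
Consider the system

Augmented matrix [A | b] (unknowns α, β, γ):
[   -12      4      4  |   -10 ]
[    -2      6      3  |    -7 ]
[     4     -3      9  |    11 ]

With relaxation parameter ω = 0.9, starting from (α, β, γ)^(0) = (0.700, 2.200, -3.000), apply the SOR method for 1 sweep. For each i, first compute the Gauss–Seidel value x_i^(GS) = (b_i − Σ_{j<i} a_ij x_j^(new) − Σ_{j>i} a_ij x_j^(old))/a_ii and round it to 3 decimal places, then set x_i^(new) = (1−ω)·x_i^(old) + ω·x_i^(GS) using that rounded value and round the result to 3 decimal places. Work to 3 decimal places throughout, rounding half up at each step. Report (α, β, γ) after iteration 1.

(0.580, 0.694, 0.776)

Iteration 1:
  α: GS value = (-10 - (4)·2.200 - (4)·-3.000) / (-12) = 0.567;  α ← (1−ω)·0.700 + ω·0.567 = 0.580
  β: GS value = (-7 - (-2)·0.580 - (3)·-3.000) / (6) = 0.527;  β ← (1−ω)·2.200 + ω·0.527 = 0.694
  γ: GS value = (11 - (4)·0.580 - (-3)·0.694) / (9) = 1.196;  γ ← (1−ω)·-3.000 + ω·1.196 = 0.776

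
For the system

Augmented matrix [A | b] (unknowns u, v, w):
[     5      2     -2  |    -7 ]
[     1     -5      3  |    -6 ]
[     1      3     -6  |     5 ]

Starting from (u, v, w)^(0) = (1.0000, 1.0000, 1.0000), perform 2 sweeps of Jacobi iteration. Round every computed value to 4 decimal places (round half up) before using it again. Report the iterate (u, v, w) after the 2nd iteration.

(-2.2667, 0.8200, -0.0667)

Iteration 1:
  u = (-7 - (2)·1.0000 - (-2)·1.0000) / (5) = -1.4000
  v = (-6 - (1)·1.0000 - (3)·1.0000) / (-5) = 2.0000
  w = (5 - (1)·1.0000 - (3)·1.0000) / (-6) = -0.1667
Iteration 2:
  u = (-7 - (2)·2.0000 - (-2)·-0.1667) / (5) = -2.2667
  v = (-6 - (1)·-1.4000 - (3)·-0.1667) / (-5) = 0.8200
  w = (5 - (1)·-1.4000 - (3)·2.0000) / (-6) = -0.0667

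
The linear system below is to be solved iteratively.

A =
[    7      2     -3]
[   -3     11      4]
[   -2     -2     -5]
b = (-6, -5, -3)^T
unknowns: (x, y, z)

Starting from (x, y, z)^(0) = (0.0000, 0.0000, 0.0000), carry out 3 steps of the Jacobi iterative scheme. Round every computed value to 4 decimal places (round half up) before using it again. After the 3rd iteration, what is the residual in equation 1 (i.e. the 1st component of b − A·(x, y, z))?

Iteration 1:
  x = (-6 - (2)·0.0000 - (-3)·0.0000) / (7) = -0.8571
  y = (-5 - (-3)·0.0000 - (4)·0.0000) / (11) = -0.4545
  z = (-3 - (-2)·0.0000 - (-2)·0.0000) / (-5) = 0.6000
Iteration 2:
  x = (-6 - (2)·-0.4545 - (-3)·0.6000) / (7) = -0.4701
  y = (-5 - (-3)·-0.8571 - (4)·0.6000) / (11) = -0.9065
  z = (-3 - (-2)·-0.8571 - (-2)·-0.4545) / (-5) = 1.1246
Iteration 3:
  x = (-6 - (2)·-0.9065 - (-3)·1.1246) / (7) = -0.1162
  y = (-5 - (-3)·-0.4701 - (4)·1.1246) / (11) = -0.9917
  z = (-3 - (-2)·-0.4701 - (-2)·-0.9065) / (-5) = 1.1506
Residual b − A·x = (0.2486, 0.9577, 0.5372)

0.2486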